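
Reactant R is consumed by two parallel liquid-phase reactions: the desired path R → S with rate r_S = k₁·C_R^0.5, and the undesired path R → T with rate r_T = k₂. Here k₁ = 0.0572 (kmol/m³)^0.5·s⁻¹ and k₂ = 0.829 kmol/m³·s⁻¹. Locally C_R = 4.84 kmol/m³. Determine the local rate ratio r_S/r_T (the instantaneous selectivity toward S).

S_{S/T} = r_S/r_T = (k₁·C_R^0.5)/(k₂) = (k₁/k₂)·C_R^0.5.
= (0.0572×4.840^0.5) / (0.829) = 0.1258/0.8290 = 0.152.

0.152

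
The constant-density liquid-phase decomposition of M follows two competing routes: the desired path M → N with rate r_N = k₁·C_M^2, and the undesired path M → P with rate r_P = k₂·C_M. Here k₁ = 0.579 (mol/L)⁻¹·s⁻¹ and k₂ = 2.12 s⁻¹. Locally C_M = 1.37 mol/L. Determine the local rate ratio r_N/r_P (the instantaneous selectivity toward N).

S_{N/P} = r_N/r_P = (k₁·C_M^2)/(k₂·C_M) = (k₁/k₂)·C_M.
= (0.579×1.370^2) / (2.12×1.370) = 1.087/2.904 = 0.374.
Since the desired path is higher order in M, keeping C_M high (PFR or concentrated feed) favours N.

0.374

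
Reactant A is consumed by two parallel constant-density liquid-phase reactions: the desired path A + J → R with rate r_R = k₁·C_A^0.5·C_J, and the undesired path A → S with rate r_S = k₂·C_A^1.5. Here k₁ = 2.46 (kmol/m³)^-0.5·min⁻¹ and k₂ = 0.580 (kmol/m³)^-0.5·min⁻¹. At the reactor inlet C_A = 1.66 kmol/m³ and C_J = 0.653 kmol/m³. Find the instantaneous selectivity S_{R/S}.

1.67

S_{R/S} = r_R/r_S = (k₁·C_A^0.5·C_J)/(k₂·C_A^1.5) = (k₁/k₂)·C_A⁻¹·C_J.
= (2.46×1.660^0.5×0.6530) / (0.580×1.660^1.5) = 2.070/1.240 = 1.67.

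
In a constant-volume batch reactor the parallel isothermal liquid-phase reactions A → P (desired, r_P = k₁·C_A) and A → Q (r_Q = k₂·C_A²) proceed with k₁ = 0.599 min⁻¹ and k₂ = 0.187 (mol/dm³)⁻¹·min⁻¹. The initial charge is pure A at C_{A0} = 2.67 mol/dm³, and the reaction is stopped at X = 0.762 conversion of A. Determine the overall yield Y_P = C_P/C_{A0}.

C_A = C_{A0}(1−X) = 0.6355 mol/dm³.
Along a PFR/batch, dC_P/dC_A = −r_P/(r_P+r_Q) = −k₁/(k₁+k₂·C_A).
Integrating from C_{A0} to C_A: C_P = (0.599/0.187)·ln[(0.599+0.187·2.67)/(0.599+0.187·0.635)] = 3.203·ln(1.098/0.7178) = 1.362 mol/dm³.
Y_P = C_P/C_{A0} = 1.362/2.67 = 0.510.

0.510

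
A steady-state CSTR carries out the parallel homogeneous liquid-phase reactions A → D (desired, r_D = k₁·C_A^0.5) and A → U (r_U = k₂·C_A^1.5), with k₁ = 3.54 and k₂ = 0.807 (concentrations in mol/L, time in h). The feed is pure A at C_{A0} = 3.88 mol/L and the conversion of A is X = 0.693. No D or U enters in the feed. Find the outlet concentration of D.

2.11 mol/L

Exit C_A = C_{A0}(1−X) = 3.88×0.307 = 1.191 mol/L.
A CSTR operates uniformly at the exit composition, giving r_D = 3.864 and r_U = 1.049 (each k·C_A^n at C_A = 1.191).
Fraction of consumed A going to D: r_D/(r_D+r_U) = 0.7864.
C_D = 0.7864·C_{A0}·X = 0.7864×3.88×0.693 = 2.11 mol/L.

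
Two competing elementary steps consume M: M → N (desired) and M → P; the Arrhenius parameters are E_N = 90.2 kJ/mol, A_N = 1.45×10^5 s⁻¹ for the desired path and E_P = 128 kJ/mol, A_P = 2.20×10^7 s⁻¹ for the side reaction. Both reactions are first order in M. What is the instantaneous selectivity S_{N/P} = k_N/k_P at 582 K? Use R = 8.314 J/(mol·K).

16.3

With equal orders, S_{N/P} = k_N/k_P = (A_N/A_P)·exp[(E_P−E_N)/(RT)].
(E_P−E_N)/(RT) = (128−90.2)×10³/(8.314×582) = 37800/4839 = 7.812.
k_N/k_P = (1.45×10^5/2.20×10^7)·exp(7.812) = 0.006591 × 2470 = 16.3.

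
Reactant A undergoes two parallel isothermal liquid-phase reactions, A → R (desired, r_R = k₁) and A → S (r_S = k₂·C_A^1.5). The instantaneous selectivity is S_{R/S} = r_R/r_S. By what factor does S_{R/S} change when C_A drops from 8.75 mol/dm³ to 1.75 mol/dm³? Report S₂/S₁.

11.2

S_{R/S} = (k₁/k₂)·C_A^-1.5, so S₂/S₁ = (C_{A,2}/C_{A,1})^-1.5.
= (1.75/8.75)^(-1.5) = (0.2000)^(-1.5) = 11.2.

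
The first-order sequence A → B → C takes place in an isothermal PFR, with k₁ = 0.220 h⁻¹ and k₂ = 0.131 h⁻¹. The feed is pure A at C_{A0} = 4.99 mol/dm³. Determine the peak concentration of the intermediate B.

2.33 mol/dm³

For a first-order series the maximum intermediate yield is C_{B,max}/C_{A0} = (k₁/k₂)^[k₂/(k₂−k₁)].
= (0.220/0.131)^(0.131/(0.131−0.220)) = (1.679)^(-1.472) = 0.4662.
C_{B,max} = 0.4662×4.99 = 2.33 mol/dm³.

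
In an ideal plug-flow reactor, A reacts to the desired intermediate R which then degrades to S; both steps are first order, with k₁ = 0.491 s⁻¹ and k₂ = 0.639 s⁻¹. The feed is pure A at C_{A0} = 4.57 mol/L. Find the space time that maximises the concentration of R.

The intermediate peaks when r₁ = r₂, i.e. k₁e^(−k₁τ) = k₂e^(−k₂τ), giving τ_opt = ln(k₂/k₁)/(k₂−k₁).
= ln(0.639/0.491)/(0.639−0.491) = ln(1.301)/0.1480 = 0.2635/0.1480 = 1.78 s.

1.78 s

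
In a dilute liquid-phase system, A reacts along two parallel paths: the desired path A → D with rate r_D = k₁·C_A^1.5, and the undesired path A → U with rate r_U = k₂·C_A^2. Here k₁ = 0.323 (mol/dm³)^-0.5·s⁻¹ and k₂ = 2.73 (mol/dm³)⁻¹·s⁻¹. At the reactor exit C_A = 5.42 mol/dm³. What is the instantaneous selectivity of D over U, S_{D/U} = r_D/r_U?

S_{D/U} = r_D/r_U = (k₁·C_A^1.5)/(k₂·C_A^2) = (k₁/k₂)·C_A^-0.5.
= (0.323×5.420^1.5) / (2.73×5.420^2) = 4.076/80.20 = 0.0508.
The undesired path is higher order in A, so low C_A (CSTR or dilute feed) favours D.

0.0508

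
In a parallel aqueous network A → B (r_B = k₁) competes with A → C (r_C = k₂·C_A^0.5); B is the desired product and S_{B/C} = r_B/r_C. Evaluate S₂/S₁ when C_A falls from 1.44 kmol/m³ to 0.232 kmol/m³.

2.49

S_{B/C} = (k₁/k₂)·C_A^-0.5, so S₂/S₁ = (C_{A,2}/C_{A,1})^-0.5.
= (0.232/1.44)^(-0.5) = (0.1611)^(-0.5) = 2.49.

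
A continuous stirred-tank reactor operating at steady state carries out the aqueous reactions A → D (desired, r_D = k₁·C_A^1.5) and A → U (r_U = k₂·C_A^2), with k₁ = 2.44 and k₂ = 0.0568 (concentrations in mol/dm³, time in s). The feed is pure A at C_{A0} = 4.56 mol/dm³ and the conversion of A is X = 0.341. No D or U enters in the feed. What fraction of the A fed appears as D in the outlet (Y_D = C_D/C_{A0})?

0.328

Exit C_A = C_{A0}(1−X) = 4.56×0.659 = 3.005 mol/dm³.
A CSTR operates uniformly at the exit composition, giving r_D = 12.71 and r_U = 0.5129 (each k·C_A^n at C_A = 3.005).
Fraction of consumed A going to D: r_D/(r_D+r_U) = 0.9612.
C_D = 0.9612·C_{A0}·X = 0.9612×4.56×0.341 = 1.49 mol/dm³; Y_D = C_D/C_{A0} = 0.328.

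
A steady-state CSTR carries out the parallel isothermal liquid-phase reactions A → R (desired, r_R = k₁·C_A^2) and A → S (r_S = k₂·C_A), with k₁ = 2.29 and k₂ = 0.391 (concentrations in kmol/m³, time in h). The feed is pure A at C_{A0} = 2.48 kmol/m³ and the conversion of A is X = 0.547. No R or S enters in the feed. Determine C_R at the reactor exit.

1.18 kmol/m³

Exit C_A = C_{A0}(1−X) = 2.48×0.453 = 1.123 kmol/m³.
Rates in a CSTR are evaluated at the outlet concentration: r_R = 2.29×1.123^2 = 2.890, r_S = 0.391×1.123 = 0.4393.
Fraction of consumed A going to R: r_R/(r_R+r_S) = 0.8681.
C_R = 0.8681·C_{A0}·X = 0.8681×2.48×0.547 = 1.18 kmol/m³.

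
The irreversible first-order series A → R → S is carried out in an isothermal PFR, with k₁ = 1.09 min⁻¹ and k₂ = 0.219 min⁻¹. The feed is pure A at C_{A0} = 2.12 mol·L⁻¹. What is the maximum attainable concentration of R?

Evaluating C_R at τ_opt = ln(k₂/k₁)/(k₂−k₁) gives C_{R,max}/C_{A0} = (k₁/k₂)^[k₂/(k₂−k₁)].
= (1.09/0.219)^(0.219/(0.219−1.09)) = (4.977)^(-0.2514) = 0.6680.
C_{R,max} = 0.6680×2.12 = 1.42 mol·L⁻¹.

1.42 mol·L⁻¹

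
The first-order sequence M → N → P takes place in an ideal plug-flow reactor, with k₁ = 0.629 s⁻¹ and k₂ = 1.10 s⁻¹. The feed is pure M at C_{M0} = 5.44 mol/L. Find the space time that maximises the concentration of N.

1.19 s

For first-order series the maximum of C_N occurs at τ_opt = ln(k₂/k₁)/(k₂−k₁).
= ln(1.10/0.629)/(1.10−0.629) = ln(1.749)/0.4710 = 0.5589/0.4710 = 1.19 s.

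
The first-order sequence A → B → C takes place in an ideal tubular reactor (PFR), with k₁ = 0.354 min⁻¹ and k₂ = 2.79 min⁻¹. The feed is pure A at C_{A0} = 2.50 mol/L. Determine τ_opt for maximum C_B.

0.847 min

Setting dC_B/dτ = 0 gives τ_opt = ln(k₂/k₁)/(k₂−k₁).
= ln(2.79/0.354)/(2.79−0.354) = ln(7.881)/2.436 = 2.064/2.436 = 0.847 min.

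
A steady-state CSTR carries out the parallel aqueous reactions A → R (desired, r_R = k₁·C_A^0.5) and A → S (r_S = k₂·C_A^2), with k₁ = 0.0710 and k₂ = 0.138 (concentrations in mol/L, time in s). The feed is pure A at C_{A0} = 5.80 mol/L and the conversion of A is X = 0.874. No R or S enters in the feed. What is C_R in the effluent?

2.29 mol/L

Exit C_A = C_{A0}(1−X) = 5.80×0.126 = 0.7308 mol/L.
Rates in a CSTR are evaluated at the outlet concentration: r_R = 0.0710×0.7308^0.5 = 0.06070, r_S = 0.138×0.7308^2 = 0.07370.
Fraction of consumed A going to R: r_R/(r_R+r_S) = 0.4516.
C_R = 0.4516·C_{A0}·X = 0.4516×5.80×0.874 = 2.29 mol/L.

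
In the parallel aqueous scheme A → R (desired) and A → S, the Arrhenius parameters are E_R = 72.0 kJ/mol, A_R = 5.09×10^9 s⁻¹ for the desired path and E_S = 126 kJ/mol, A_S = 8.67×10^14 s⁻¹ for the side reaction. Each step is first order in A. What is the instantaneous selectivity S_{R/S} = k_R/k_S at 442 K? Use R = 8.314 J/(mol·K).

14.1

Since both paths have the same order in A, the concentration cancels and S_{R/S} = k_R/k_S = (A_R/A_S)·exp[(E_S−E_R)/(RT)].
(E_S−E_R)/(RT) = (126−72.0)×10³/(8.314×442) = 54000/3675 = 14.69.
k_R/k_S = (5.09×10^9/8.67×10^14)·exp(14.69) = 5.871×10^-6 × 2.409×10^6 = 14.1.
Since E_R < E_S, lowering the temperature improves selectivity toward R.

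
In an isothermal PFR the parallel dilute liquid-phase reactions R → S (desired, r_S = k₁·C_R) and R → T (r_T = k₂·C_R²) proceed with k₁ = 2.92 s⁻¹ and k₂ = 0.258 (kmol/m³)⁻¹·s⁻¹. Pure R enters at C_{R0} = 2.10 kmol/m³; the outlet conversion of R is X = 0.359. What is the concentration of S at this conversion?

0.654 kmol/m³

C_R = C_{R0}(1−X) = 1.346 kmol/m³.
Along a PFR/batch, dC_S/dC_R = −r_S/(r_S+r_T) = −k₁/(k₁+k₂·C_R).
Integrating from C_{R0} to C_R: C_S = (2.92/0.258)·ln[(2.92+0.258·2.10)/(2.92+0.258·1.35)] = 11.32·ln(3.462/3.267) = 0.6545 kmol/m³.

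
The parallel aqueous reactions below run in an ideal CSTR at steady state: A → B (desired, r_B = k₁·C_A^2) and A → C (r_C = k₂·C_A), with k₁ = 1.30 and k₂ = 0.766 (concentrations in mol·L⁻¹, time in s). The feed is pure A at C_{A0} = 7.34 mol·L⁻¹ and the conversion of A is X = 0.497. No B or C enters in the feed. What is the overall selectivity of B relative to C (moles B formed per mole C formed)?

Exit C_A = C_{A0}(1−X) = 7.34×0.503 = 3.692 mol·L⁻¹.
A CSTR operates uniformly at the exit composition, giving r_B = 17.72 and r_C = 2.828 (each k·C_A^n at C_A = 3.692).
Overall selectivity = C_B/C_C = r_Bτ/(r_Cτ) = r_B/r_C = 6.27.

6.27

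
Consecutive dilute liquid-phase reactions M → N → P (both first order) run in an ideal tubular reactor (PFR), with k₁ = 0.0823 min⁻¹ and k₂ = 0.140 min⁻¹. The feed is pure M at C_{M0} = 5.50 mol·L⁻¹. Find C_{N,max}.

Evaluating C_N at τ_opt = ln(k₂/k₁)/(k₂−k₁) gives C_{N,max}/C_{M0} = (k₁/k₂)^[k₂/(k₂−k₁)].
= (0.0823/0.140)^(0.140/(0.140−0.0823)) = (0.5879)^(2.426) = 0.2755.
C_{N,max} = 0.2755×5.50 = 1.52 mol·L⁻¹.

1.52 mol·L⁻¹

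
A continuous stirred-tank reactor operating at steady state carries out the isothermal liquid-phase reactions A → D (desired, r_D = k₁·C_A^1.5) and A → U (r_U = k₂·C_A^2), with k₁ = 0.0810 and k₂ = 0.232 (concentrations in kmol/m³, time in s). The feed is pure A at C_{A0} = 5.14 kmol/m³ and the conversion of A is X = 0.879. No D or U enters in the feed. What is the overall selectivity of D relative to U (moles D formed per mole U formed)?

Exit C_A = C_{A0}(1−X) = 5.14×0.121 = 0.6219 kmol/m³.
A CSTR operates uniformly at the exit composition, giving r_D = 0.03973 and r_U = 0.08974 (each k·C_A^n at C_A = 0.6219).
Overall selectivity = C_D/C_U = r_Dτ/(r_Uτ) = r_D/r_U = 0.443.

0.443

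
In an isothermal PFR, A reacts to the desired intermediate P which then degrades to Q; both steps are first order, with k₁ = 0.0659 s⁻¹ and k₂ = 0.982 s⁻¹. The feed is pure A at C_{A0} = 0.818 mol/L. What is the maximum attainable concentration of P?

0.0452 mol/L

Evaluating C_P at τ_opt = ln(k₂/k₁)/(k₂−k₁) gives C_{P,max}/C_{A0} = (k₁/k₂)^[k₂/(k₂−k₁)].
= (0.0659/0.982)^(0.982/(0.982−0.0659)) = (0.06711)^(1.072) = 0.05526.
C_{P,max} = 0.05526×0.818 = 0.0452 mol/L.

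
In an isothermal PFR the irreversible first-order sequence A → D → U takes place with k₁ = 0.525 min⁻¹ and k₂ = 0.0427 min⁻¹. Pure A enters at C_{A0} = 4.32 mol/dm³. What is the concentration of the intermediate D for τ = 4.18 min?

3.41 mol/dm³

Solving the coupled first-order balances gives C_D(τ) = [k₁/(k₂−k₁)]·C_{A0}·(e^(−k₁τ) − e^(−k₂τ)).
e^(−k₁τ) = e^(−0.525×4.18) = e^(−2.195) = 0.1114; e^(−k₂τ) = e^(−0.1785) = 0.8365.
C_D = 0.525×4.32/(0.0427−0.525) × (0.1114−0.8365) = (-4.702)×(-0.7251) = 3.410 mol/dm³.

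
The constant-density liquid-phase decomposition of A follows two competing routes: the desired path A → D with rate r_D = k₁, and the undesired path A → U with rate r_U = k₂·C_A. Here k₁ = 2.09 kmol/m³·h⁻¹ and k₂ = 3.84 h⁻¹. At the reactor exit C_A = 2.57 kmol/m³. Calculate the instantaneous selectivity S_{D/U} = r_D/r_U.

0.212

S_{D/U} = r_D/r_U = (k₁)/(k₂·C_A) = (k₁/k₂)·C_A⁻¹.
= (2.09) / (3.84×2.570) = 2.090/9.869 = 0.212.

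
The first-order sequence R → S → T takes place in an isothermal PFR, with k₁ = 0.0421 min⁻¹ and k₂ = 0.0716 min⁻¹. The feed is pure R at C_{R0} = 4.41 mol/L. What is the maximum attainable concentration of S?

1.22 mol/L

For a first-order series the maximum intermediate yield is C_{S,max}/C_{R0} = (k₁/k₂)^[k₂/(k₂−k₁)].
= (0.0421/0.0716)^(0.0716/(0.0716−0.0421)) = (0.5880)^(2.427) = 0.2756.
C_{S,max} = 0.2756×4.41 = 1.22 mol/L.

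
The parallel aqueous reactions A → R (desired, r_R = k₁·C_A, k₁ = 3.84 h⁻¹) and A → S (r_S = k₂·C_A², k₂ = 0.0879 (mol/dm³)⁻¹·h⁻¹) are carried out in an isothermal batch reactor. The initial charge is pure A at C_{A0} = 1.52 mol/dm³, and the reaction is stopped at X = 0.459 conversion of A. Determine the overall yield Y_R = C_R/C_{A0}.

0.447

C_A = C_{A0}(1−X) = 0.8223 mol/dm³.
Along a PFR/batch, dC_R/dC_A = −r_R/(r_R+r_S) = −k₁/(k₁+k₂·C_A).
Integrating from C_{A0} to C_A: C_R = (3.84/0.0879)·ln[(3.84+0.0879·1.52)/(3.84+0.0879·0.822)] = 43.69·ln(3.974/3.912) = 0.6795 mol/dm³.
Y_R = C_R/C_{A0} = 0.6795/1.52 = 0.447.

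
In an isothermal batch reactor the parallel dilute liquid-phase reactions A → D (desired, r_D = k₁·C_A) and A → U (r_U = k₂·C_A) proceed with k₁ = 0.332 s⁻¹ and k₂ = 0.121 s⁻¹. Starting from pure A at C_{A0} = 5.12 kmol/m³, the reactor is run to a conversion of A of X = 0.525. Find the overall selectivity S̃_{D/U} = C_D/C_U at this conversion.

2.74

C_A = C_{A0}(1−X) = 2.432 kmol/m³.
Both paths are first order in A, so the instantaneous fraction to D is constant: dC_D/d(−C_A) = k₁/(k₁+k₂) = 0.7329.
C_D = 0.7329·(C_{A0}−C_A) = 0.7329×2.688 = 1.97 kmol/m³.
C_U = (C_{A0}−C_A)−C_D = 0.7180 kmol/m³; S̃_{D/U} = 1.970/0.7180 = 2.74.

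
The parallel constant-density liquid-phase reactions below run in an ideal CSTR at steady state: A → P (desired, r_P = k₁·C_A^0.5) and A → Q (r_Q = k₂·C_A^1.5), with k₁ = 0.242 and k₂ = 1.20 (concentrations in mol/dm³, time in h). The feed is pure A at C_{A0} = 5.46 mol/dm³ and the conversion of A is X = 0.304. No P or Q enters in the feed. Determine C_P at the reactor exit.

Exit C_A = C_{A0}(1−X) = 5.46×0.696 = 3.800 mol/dm³.
A CSTR operates uniformly at the exit composition, giving r_P = 0.4718 and r_Q = 8.890 (each k·C_A^n at C_A = 3.800).
Fraction of consumed A going to P: r_P/(r_P+r_Q) = 0.05039.
C_P = 0.05039·C_{A0}·X = 0.05039×5.46×0.304 = 0.0836 mol/dm³.

0.0836 mol/dm³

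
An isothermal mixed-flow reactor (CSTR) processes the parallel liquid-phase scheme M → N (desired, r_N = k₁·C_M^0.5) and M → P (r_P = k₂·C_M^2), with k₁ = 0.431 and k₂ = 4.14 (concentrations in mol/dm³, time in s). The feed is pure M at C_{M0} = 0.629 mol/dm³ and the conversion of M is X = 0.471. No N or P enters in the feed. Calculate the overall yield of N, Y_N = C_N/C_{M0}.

Exit C_M = C_{M0}(1−X) = 0.629×0.529 = 0.3327 mol/dm³.
A CSTR operates uniformly at the exit composition, giving r_N = 0.2486 and r_P = 0.4584 (each k·C_M^n at C_M = 0.3327).
Fraction of consumed M going to N: r_N/(r_N+r_P) = 0.3517.
C_N = 0.3517·C_{M0}·X = 0.3517×0.629×0.471 = 0.104 mol/dm³; Y_N = C_N/C_{M0} = 0.166.

0.166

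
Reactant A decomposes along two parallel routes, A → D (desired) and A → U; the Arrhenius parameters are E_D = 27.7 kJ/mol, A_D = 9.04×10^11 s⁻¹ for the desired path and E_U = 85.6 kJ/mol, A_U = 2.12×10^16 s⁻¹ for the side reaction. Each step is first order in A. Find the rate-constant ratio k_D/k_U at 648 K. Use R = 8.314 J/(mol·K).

1.98

Since both paths have the same order in A, the concentration cancels and S_{D/U} = k_D/k_U = (A_D/A_U)·exp[(E_U−E_D)/(RT)].
(E_U−E_D)/(RT) = (85.6−27.7)×10³/(8.314×648) = 57900/5387 = 10.75.
k_D/k_U = (9.04×10^11/2.12×10^16)·exp(10.75) = 4.264×10^-5 × 46498 = 1.98.
Since E_D < E_U, lowering the temperature improves selectivity toward D.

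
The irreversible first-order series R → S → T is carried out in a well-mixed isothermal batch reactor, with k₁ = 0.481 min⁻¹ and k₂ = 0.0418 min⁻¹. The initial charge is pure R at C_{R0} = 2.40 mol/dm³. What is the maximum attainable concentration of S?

For a first-order series the maximum intermediate yield is C_{S,max}/C_{R0} = (k₁/k₂)^[k₂/(k₂−k₁)].
= (0.481/0.0418)^(0.0418/(0.0418−0.481)) = (11.51)^(-0.09517) = 0.7925.
C_{S,max} = 0.7925×2.40 = 1.90 mol/dm³.

1.90 mol/dm³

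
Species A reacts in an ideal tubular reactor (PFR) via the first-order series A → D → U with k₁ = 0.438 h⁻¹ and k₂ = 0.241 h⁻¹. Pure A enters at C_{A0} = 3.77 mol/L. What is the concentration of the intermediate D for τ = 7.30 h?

1.10 mol/L

The intermediate concentration in a first-order A→B→C sequence is C_D = k₁C_{A0}(e^(−k₁τ) − e^(−k₂τ))/(k₂−k₁).
e^(−k₁τ) = e^(−0.438×7.30) = e^(−3.197) = 0.04087; e^(−k₂τ) = e^(−1.759) = 0.1722.
C_D = 0.438×3.77/(0.241−0.438) × (0.04087−0.1722) = (-8.382)×(-0.1313) = 1.101 mol/L.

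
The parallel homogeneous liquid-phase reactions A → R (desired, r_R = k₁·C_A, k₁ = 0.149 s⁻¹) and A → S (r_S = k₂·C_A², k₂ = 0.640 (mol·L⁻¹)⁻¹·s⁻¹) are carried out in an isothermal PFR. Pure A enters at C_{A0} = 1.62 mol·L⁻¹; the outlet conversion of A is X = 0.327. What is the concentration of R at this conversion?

0.0784 mol·L⁻¹

C_A = C_{A0}(1−X) = 1.090 mol·L⁻¹.
Along a PFR/batch, dC_R/dC_A = −r_R/(r_R+r_S) = −k₁/(k₁+k₂·C_A).
Integrating from C_{A0} to C_A: C_R = (0.149/0.640)·ln[(0.149+0.640·1.62)/(0.149+0.640·1.09)] = 0.2328·ln(1.186/0.8468) = 0.07840 mol·L⁻¹.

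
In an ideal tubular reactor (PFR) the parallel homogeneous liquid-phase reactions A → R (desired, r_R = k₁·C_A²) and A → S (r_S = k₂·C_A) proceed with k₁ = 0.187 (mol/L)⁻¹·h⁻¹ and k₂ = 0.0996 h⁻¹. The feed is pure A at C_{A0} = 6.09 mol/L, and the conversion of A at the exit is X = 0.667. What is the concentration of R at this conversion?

3.56 mol/L

C_A = C_{A0}(1−X) = 2.028 mol/L.
Along a PFR/batch, dC_S/dC_A = −r_S/(r_R+r_S) = −k₂/(k₂+k₁·C_A).
Integrating from C_{A0} to C_A: C_S = (0.0996/0.187)·ln[(0.0996+0.187·6.09)/(0.0996+0.187·2.03)] = 0.5326·ln(1.238/0.4788) = 0.5061 mol/L.
Then C_R = (C_{A0}−C_A) − C_S = 4.062 − 0.5061 = 3.556 mol/L.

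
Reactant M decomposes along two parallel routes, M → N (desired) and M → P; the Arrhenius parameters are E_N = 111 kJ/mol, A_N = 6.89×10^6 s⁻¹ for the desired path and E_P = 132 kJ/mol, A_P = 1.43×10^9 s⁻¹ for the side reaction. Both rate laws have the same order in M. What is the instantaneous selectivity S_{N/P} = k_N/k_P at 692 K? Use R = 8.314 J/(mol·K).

0.185

k_N/k_P = (A_N/A_P)·exp[−(E_N−E_P)/(RT)] = (A_N/A_P)·exp[(E_P−E_N)/(RT)].
(E_P−E_N)/(RT) = (132−111)×10³/(8.314×692) = 21000/5753 = 3.650.
k_N/k_P = (6.89×10^6/1.43×10^9)·exp(3.650) = 0.004818 × 38.48 = 0.185.
Since E_N < E_P, lowering the temperature improves selectivity toward N.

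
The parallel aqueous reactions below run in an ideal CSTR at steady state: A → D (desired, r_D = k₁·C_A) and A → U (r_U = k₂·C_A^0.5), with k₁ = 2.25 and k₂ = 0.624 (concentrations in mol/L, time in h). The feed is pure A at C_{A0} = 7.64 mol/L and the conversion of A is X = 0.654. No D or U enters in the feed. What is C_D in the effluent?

4.27 mol/L

Exit C_A = C_{A0}(1−X) = 7.64×0.346 = 2.643 mol/L.
Rates in a CSTR are evaluated at the outlet concentration: r_D = 2.25×2.643 = 5.948, r_U = 0.624×2.643^0.5 = 1.015.
Fraction of consumed A going to D: r_D/(r_D+r_U) = 0.8543.
C_D = 0.8543·C_{A0}·X = 0.8543×7.64×0.654 = 4.27 mol/L.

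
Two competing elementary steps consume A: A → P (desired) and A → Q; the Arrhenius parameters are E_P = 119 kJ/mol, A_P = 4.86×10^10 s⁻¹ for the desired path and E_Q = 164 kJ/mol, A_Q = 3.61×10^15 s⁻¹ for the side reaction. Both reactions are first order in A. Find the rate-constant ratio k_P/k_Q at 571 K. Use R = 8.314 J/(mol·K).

With equal orders, S_{P/Q} = k_P/k_Q = (A_P/A_Q)·exp[(E_Q−E_P)/(RT)].
(E_Q−E_P)/(RT) = (164−119)×10³/(8.314×571) = 45000/4747 = 9.479.
k_P/k_Q = (4.86×10^10/3.61×10^15)·exp(9.479) = 1.346×10^-5 × 13083 = 0.176.
Since E_P < E_Q, lowering the temperature improves selectivity toward P.

0.176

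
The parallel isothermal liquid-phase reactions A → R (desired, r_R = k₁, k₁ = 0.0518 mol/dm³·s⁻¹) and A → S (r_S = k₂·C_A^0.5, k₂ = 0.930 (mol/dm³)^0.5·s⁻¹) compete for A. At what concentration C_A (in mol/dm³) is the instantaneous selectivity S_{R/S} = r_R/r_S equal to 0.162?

S_{R/S} = (k₁/k₂)·C_A^-0.5 ⇒ C_A = (S·k₂/k₁)^(-2).
= (0.162×0.930/0.0518)^(-2) = (2.908)^(-2) = 0.118 mol/dm³.

0.118 mol/dm³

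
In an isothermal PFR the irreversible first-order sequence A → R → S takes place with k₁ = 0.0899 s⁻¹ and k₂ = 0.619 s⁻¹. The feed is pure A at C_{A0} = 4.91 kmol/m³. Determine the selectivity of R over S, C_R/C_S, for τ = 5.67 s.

0.321

Solving the coupled first-order balances gives C_R(τ) = [k₁/(k₂−k₁)]·C_{A0}·(e^(−k₁τ) − e^(−k₂τ)).
e^(−k₁τ) = e^(−0.0899×5.67) = e^(−0.5097) = 0.6007; e^(−k₂τ) = e^(−3.510) = 0.02990.
C_R = 0.0899×4.91/(0.619−0.0899) × (0.6007−0.02990) = 0.8343×0.5708 = 0.4762 kmol/m³.
C_A = C_{A0}e^(−k₁τ) = 2.949 kmol/m³, so C_S = C_{A0}−C_A−C_R = 1.485 kmol/m³; C_R/C_S = 0.321.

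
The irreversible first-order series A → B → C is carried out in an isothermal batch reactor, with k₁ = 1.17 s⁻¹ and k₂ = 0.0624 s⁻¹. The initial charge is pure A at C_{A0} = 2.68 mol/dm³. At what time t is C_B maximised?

Setting dC_B/dt = 0 gives t_opt = ln(k₂/k₁)/(k₂−k₁).
= ln(0.0624/1.17)/(0.0624−1.17) = ln(0.05333)/-1.108 = -2.931/-1.108 = 2.65 s.

2.65 s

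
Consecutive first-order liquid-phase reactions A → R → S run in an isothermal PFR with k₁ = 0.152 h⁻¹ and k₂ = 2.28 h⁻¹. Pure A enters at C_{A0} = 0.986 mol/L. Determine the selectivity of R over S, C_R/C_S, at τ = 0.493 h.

1.48

Solving the coupled first-order balances gives C_R(τ) = [k₁/(k₂−k₁)]·C_{A0}·(e^(−k₁τ) − e^(−k₂τ)).
e^(−k₁τ) = e^(−0.152×0.493) = e^(−0.07494) = 0.9278; e^(−k₂τ) = e^(−1.124) = 0.3250.
C_R = 0.152×0.986/(2.28−0.152) × (0.9278−0.3250) = 0.07043×0.6028 = 0.04246 mol/L.
C_A = C_{A0}e^(−k₁τ) = 0.9148 mol/L, so C_S = C_{A0}−C_A−C_R = 0.02873 mol/L; C_R/C_S = 1.48.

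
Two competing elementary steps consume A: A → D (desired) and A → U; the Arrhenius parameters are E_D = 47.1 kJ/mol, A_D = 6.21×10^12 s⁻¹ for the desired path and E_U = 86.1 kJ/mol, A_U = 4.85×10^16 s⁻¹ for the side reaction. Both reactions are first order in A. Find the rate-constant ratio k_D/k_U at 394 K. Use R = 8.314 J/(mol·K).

19.0

With equal orders, S_{D/U} = k_D/k_U = (A_D/A_U)·exp[(E_U−E_D)/(RT)].
(E_U−E_D)/(RT) = (86.1−47.1)×10³/(8.314×394) = 39000/3276 = 11.91.
k_D/k_U = (6.21×10^12/4.85×10^16)·exp(11.91) = 1.280×10^-4 × 1.481×10^5 = 19.0.
Since E_D < E_U, lowering the temperature improves selectivity toward D.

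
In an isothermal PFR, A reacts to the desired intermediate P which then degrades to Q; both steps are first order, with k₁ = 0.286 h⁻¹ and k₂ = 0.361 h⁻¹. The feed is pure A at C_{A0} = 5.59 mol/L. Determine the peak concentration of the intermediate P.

For a first-order series the maximum intermediate yield is C_{P,max}/C_{A0} = (k₁/k₂)^[k₂/(k₂−k₁)].
= (0.286/0.361)^(0.361/(0.361−0.286)) = (0.7922)^(4.813) = 0.3260.
C_{P,max} = 0.3260×5.59 = 1.82 mol/L.

1.82 mol/L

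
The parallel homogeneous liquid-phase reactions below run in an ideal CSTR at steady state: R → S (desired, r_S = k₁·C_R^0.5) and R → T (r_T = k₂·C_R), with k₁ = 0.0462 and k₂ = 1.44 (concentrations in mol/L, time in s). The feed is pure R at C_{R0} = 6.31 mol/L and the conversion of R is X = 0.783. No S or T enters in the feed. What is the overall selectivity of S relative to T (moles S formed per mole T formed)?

Exit C_R = C_{R0}(1−X) = 6.31×0.217 = 1.369 mol/L.
A CSTR operates uniformly at the exit composition, giving r_S = 0.05406 and r_T = 1.972 (each k·C_R^n at C_R = 1.369).
Overall selectivity = C_S/C_T = r_Sτ/(r_Tτ) = r_S/r_T = 0.0274.

0.0274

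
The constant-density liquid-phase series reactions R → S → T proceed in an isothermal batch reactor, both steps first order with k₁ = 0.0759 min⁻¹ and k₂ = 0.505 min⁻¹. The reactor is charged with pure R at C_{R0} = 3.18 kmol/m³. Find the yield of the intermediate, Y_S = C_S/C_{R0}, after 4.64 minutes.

For first-order series with pure R initially, C_S(t) = k₁C_{R0}/(k₂−k₁)·(e^(−k₁t) − e^(−k₂t)).
e^(−k₁t) = e^(−0.0759×4.64) = e^(−0.3522) = 0.7032; e^(−k₂t) = e^(−2.343) = 0.09602.
C_S = 0.0759×3.18/(0.505−0.0759) × (0.7032−0.09602) = 0.5625×0.6071 = 0.3415 kmol/m³.
Y_S = C_S/C_{R0} = 0.3415/3.18 = 0.107.

0.107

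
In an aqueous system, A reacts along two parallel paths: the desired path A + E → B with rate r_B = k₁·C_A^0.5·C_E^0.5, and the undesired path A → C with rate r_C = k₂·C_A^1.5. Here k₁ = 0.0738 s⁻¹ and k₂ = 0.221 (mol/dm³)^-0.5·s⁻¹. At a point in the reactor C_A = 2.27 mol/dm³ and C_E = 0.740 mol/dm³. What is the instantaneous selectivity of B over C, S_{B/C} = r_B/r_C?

0.127

S_{B/C} = r_B/r_C = (k₁·C_A^0.5·C_E^0.5)/(k₂·C_A^1.5) = (k₁/k₂)·C_A⁻¹·C_E^0.5.
= (0.0738×2.270^0.5×0.7400^0.5) / (0.221×2.270^1.5) = 0.09565/0.7558 = 0.127.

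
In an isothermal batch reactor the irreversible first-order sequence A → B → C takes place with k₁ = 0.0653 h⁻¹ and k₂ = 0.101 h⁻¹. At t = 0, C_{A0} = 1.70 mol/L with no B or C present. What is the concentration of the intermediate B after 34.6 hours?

The intermediate concentration in a first-order A→B→C sequence is C_B = k₁C_{A0}(e^(−k₁t) − e^(−k₂t))/(k₂−k₁).
e^(−k₁t) = e^(−0.0653×34.6) = e^(−2.259) = 0.1044; e^(−k₂t) = e^(−3.495) = 0.03036.
C_B = 0.0653×1.70/(0.101−0.0653) × (0.1044−0.03036) = 3.110×0.07405 = 0.2303 mol/L.

0.230 mol/L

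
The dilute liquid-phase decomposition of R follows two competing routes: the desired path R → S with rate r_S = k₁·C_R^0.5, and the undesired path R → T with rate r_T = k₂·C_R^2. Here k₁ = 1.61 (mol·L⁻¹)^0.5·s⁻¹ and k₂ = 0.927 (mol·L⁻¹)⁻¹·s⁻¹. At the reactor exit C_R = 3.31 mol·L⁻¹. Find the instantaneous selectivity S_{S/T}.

S_{S/T} = r_S/r_T = (k₁·C_R^0.5)/(k₂·C_R^2) = (k₁/k₂)·C_R^-1.5.
= (1.61×3.310^0.5) / (0.927×3.310^2) = 2.929/10.16 = 0.288.

0.288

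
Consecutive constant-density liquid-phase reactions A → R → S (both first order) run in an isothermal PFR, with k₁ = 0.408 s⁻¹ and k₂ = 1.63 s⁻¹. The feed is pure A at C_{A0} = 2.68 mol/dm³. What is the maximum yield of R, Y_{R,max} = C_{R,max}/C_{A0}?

For a first-order series the maximum intermediate yield is C_{R,max}/C_{A0} = (k₁/k₂)^[k₂/(k₂−k₁)].
= (0.408/1.63)^(1.63/(1.63−0.408)) = (0.2503)^(1.334) = 0.1576.

0.158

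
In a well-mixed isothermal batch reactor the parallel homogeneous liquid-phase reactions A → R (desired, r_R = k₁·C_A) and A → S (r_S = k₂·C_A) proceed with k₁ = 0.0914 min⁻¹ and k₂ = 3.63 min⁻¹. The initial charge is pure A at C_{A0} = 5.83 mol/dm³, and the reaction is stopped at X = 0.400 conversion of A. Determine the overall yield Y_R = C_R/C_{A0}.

C_A = C_{A0}(1−X) = 3.498 mol/dm³.
Both paths are first order in A, so the instantaneous fraction to R is constant: dC_R/d(−C_A) = k₁/(k₁+k₂) = 0.02456.
C_R = 0.02456·(C_{A0}−C_A) = 0.02456×2.332 = 0.0573 mol/dm³.
Y_R = C_R/C_{A0} = 0.05728/5.83 = 0.00982.

0.00982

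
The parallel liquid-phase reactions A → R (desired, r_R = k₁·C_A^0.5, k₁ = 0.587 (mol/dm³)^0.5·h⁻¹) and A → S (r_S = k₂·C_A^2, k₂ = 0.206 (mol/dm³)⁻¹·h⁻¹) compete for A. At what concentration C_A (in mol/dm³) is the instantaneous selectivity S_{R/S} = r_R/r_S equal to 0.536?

S_{R/S} = (k₁/k₂)·C_A^-1.5 ⇒ C_A = (S·k₂/k₁)^(1/(-1.5)).
= (0.536×0.206/0.587)^(-0.6667) = (0.1881)^(-0.6667) = 3.05 mol/dm³.

3.05 mol/dm³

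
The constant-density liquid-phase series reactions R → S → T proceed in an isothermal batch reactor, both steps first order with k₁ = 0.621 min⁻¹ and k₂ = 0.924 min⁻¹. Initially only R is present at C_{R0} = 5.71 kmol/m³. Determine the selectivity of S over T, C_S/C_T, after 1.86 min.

The intermediate concentration in a first-order A→B→C sequence is C_S = k₁C_{R0}(e^(−k₁t) − e^(−k₂t))/(k₂−k₁).
e^(−k₁t) = e^(−0.621×1.86) = e^(−1.155) = 0.3150; e^(−k₂t) = e^(−1.719) = 0.1793.
C_S = 0.621×5.71/(0.924−0.621) × (0.3150−0.1793) = 11.70×0.1357 = 1.588 kmol/m³.
C_R = C_{R0}e^(−k₁t) = 1.799 kmol/m³, so C_T = C_{R0}−C_R−C_S = 2.323 kmol/m³; C_S/C_T = 0.684.

0.684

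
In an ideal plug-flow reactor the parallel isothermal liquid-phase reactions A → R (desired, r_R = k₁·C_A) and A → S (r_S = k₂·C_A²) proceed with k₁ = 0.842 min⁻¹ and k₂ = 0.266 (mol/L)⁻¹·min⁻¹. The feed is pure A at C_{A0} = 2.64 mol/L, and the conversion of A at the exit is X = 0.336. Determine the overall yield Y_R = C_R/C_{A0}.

0.199

C_A = C_{A0}(1−X) = 1.753 mol/L.
Along a PFR/batch, dC_R/dC_A = −r_R/(r_R+r_S) = −k₁/(k₁+k₂·C_A).
Integrating from C_{A0} to C_A: C_R = (0.842/0.266)·ln[(0.842+0.266·2.64)/(0.842+0.266·1.75)] = 3.165·ln(1.544/1.308) = 0.5249 mol/L.
Y_R = C_R/C_{A0} = 0.5249/2.64 = 0.199.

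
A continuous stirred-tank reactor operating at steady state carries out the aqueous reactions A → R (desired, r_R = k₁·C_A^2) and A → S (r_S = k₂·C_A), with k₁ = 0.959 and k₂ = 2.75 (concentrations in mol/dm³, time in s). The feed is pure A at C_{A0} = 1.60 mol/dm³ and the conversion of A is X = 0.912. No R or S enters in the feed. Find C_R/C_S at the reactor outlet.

0.0491

Exit C_A = C_{A0}(1−X) = 1.60×0.0880 = 0.1408 mol/dm³.
In a CSTR the entire volume is at exit conditions, so r_R = 0.959×0.1408^2 = 0.01901 and r_S = 2.75×0.1408 = 0.3872.
Overall selectivity = C_R/C_S = r_Rτ/(r_Sτ) = r_R/r_S = 0.0491.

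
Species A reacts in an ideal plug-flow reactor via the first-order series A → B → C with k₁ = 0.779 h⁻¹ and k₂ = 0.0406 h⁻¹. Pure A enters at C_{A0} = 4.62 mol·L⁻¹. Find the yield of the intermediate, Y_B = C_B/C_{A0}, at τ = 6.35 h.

0.808

For first-order series with pure A initially, C_B(τ) = k₁C_{A0}/(k₂−k₁)·(e^(−k₁τ) − e^(−k₂τ)).
e^(−k₁τ) = e^(−0.779×6.35) = e^(−4.947) = 0.007107; e^(−k₂τ) = e^(−0.2578) = 0.7727.
C_B = 0.779×4.62/(0.0406−0.779) × (0.007107−0.7727) = (-4.874)×(-0.7656) = 3.732 mol·L⁻¹.
Y_B = C_B/C_{A0} = 3.732/4.62 = 0.808.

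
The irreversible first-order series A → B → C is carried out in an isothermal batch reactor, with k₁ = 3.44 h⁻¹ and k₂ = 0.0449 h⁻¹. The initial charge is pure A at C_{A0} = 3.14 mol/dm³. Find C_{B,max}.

2.96 mol/dm³

At the optimum, C_{B,max}/C_{A0} = (k₁/k₂)^[k₂/(k₂−k₁)].
= (3.44/0.0449)^(0.0449/(0.0449−3.44)) = (76.61)^(-0.01322) = 0.9442.
C_{B,max} = 0.9442×3.14 = 2.96 mol/dm³.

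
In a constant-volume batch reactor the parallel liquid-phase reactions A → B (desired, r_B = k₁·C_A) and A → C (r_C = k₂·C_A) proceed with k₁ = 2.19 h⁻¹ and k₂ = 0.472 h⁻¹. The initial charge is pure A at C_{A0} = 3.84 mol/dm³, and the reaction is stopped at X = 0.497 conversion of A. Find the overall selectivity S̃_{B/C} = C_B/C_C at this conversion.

4.64

C_A = C_{A0}(1−X) = 1.932 mol/dm³.
Both paths are first order in A, so the instantaneous fraction to B is constant: dC_B/d(−C_A) = k₁/(k₁+k₂) = 0.8227.
C_B = 0.8227·(C_{A0}−C_A) = 0.8227×1.908 = 1.57 mol/dm³.
C_C = (C_{A0}−C_A)−C_B = 0.3384 mol/dm³; S̃_{B/C} = 1.570/0.3384 = 4.64.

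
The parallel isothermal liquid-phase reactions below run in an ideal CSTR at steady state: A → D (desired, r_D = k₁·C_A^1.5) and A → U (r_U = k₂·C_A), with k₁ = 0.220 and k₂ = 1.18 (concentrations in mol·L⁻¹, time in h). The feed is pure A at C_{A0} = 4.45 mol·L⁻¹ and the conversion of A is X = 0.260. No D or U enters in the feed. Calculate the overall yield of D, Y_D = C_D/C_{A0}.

0.0657

Exit C_A = C_{A0}(1−X) = 4.45×0.740 = 3.293 mol·L⁻¹.
A CSTR operates uniformly at the exit composition, giving r_D = 1.315 and r_U = 3.886 (each k·C_A^n at C_A = 3.293).
Fraction of consumed A going to D: r_D/(r_D+r_U) = 0.2528.
C_D = 0.2528·C_{A0}·X = 0.2528×4.45×0.260 = 0.292 mol·L⁻¹; Y_D = C_D/C_{A0} = 0.0657.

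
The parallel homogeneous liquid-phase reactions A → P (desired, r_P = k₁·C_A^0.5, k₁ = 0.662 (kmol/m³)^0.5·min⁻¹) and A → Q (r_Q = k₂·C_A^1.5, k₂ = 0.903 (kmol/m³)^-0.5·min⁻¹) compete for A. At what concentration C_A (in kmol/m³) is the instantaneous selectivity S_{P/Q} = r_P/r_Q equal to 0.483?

S_{P/Q} = (k₁/k₂)·C_A⁻¹ ⇒ C_A = (S·k₂/k₁)^(-1).
= (0.483×0.903/0.662)^(-1) = (0.6588)^(-1) = 1.52 kmol/m³.

1.52 kmol/m³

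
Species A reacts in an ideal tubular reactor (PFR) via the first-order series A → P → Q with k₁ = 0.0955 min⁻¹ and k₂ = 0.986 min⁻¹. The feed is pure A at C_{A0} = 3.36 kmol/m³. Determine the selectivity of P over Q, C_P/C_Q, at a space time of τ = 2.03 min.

The intermediate concentration in a first-order A→B→C sequence is C_P = k₁C_{A0}(e^(−k₁τ) − e^(−k₂τ))/(k₂−k₁).
e^(−k₁τ) = e^(−0.0955×2.03) = e^(−0.1939) = 0.8238; e^(−k₂τ) = e^(−2.002) = 0.1351.
C_P = 0.0955×3.36/(0.986−0.0955) × (0.8238−0.1351) = 0.3603×0.6886 = 0.2481 kmol/m³.
C_A = C_{A0}e^(−k₁τ) = 2.768 kmol/m³, so C_Q = C_{A0}−C_A−C_P = 0.3440 kmol/m³; C_P/C_Q = 0.721.

0.721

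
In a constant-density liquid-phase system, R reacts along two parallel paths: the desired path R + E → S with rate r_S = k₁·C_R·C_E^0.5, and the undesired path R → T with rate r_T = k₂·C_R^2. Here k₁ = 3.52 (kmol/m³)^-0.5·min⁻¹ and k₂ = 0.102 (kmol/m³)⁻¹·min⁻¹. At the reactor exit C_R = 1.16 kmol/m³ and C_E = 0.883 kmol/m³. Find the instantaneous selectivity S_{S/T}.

28.0

S_{S/T} = r_S/r_T = (k₁·C_R·C_E^0.5)/(k₂·C_R^2) = (k₁/k₂)·C_R⁻¹·C_E^0.5.
= (3.52×1.160×0.8830^0.5) / (0.102×1.160^2) = 3.837/0.1373 = 28.0.
The undesired path is higher order in R, so low C_R (CSTR or dilute feed) favours S.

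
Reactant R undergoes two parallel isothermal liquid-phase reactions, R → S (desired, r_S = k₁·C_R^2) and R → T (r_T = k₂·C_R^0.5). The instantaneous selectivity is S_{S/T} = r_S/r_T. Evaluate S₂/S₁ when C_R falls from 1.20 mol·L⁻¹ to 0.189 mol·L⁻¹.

S_{S/T} = (k₁/k₂)·C_R^1.5, so S₂/S₁ = (C_{R,2}/C_{R,1})^1.5.
= (0.189/1.20)^1.5 = (0.1575)^1.5 = 0.0625.
Selectivity toward S falls as C_R falls — high-concentration operation is favoured.

0.0625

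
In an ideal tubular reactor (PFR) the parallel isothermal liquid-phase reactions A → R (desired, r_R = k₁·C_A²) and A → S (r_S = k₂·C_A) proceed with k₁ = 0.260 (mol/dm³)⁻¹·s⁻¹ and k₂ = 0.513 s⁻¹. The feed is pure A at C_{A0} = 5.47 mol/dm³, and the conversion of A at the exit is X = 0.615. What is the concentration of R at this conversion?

C_A = C_{A0}(1−X) = 2.106 mol/dm³.
Along a PFR/batch, dC_S/dC_A = −r_S/(r_R+r_S) = −k₂/(k₂+k₁·C_A).
Integrating from C_{A0} to C_A: C_S = (0.513/0.260)·ln[(0.513+0.260·5.47)/(0.513+0.260·2.11)] = 1.973·ln(1.935/1.061) = 1.187 mol/dm³.
Then C_R = (C_{A0}−C_A) − C_S = 3.364 − 1.187 = 2.177 mol/dm³.

2.18 mol/dm³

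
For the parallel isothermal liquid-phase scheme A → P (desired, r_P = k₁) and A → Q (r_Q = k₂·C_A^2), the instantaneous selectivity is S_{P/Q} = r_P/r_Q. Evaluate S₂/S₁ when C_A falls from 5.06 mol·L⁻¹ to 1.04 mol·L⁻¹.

23.7

S_{P/Q} = (k₁/k₂)·C_A^-2, so S₂/S₁ = (C_{A,2}/C_{A,1})^-2.
= (1.04/5.06)^(-2) = (0.2055)^(-2) = 23.7.
Selectivity toward P rises as C_A falls — low-concentration operation is favoured.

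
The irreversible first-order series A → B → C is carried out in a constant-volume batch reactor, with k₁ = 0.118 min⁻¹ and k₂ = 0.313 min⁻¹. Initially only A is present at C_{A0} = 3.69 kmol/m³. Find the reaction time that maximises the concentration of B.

5.00 min

The intermediate peaks when r₁ = r₂, i.e. k₁e^(−k₁t) = k₂e^(−k₂t), giving t_opt = ln(k₂/k₁)/(k₂−k₁).
= ln(0.313/0.118)/(0.313−0.118) = ln(2.653)/0.1950 = 0.9755/0.1950 = 5.00 min.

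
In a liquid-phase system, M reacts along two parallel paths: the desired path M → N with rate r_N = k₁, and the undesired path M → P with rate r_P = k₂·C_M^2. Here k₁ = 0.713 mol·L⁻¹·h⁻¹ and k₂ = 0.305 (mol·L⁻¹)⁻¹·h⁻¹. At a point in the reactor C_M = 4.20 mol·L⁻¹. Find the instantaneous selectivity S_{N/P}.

S_{N/P} = r_N/r_P = (k₁)/(k₂·C_M^2) = (k₁/k₂)·C_M^-2.
= (0.713) / (0.305×4.200^2) = 0.7130/5.380 = 0.133.
The undesired path is higher order in M, so low C_M (CSTR or dilute feed) favours N.

0.133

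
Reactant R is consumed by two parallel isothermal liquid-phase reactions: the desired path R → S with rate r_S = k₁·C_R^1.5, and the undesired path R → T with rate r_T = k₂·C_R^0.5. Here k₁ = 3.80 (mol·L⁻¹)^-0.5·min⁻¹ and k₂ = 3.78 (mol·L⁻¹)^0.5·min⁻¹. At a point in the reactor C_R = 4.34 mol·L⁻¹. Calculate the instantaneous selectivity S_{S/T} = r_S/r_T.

4.36

S_{S/T} = r_S/r_T = (k₁·C_R^1.5)/(k₂·C_R^0.5) = (k₁/k₂)·C_R.
= (3.80×4.340^1.5) / (3.78×4.340^0.5) = 34.36/7.875 = 4.36.
Since the desired path is higher order in R, keeping C_R high (PFR or concentrated feed) favours S.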